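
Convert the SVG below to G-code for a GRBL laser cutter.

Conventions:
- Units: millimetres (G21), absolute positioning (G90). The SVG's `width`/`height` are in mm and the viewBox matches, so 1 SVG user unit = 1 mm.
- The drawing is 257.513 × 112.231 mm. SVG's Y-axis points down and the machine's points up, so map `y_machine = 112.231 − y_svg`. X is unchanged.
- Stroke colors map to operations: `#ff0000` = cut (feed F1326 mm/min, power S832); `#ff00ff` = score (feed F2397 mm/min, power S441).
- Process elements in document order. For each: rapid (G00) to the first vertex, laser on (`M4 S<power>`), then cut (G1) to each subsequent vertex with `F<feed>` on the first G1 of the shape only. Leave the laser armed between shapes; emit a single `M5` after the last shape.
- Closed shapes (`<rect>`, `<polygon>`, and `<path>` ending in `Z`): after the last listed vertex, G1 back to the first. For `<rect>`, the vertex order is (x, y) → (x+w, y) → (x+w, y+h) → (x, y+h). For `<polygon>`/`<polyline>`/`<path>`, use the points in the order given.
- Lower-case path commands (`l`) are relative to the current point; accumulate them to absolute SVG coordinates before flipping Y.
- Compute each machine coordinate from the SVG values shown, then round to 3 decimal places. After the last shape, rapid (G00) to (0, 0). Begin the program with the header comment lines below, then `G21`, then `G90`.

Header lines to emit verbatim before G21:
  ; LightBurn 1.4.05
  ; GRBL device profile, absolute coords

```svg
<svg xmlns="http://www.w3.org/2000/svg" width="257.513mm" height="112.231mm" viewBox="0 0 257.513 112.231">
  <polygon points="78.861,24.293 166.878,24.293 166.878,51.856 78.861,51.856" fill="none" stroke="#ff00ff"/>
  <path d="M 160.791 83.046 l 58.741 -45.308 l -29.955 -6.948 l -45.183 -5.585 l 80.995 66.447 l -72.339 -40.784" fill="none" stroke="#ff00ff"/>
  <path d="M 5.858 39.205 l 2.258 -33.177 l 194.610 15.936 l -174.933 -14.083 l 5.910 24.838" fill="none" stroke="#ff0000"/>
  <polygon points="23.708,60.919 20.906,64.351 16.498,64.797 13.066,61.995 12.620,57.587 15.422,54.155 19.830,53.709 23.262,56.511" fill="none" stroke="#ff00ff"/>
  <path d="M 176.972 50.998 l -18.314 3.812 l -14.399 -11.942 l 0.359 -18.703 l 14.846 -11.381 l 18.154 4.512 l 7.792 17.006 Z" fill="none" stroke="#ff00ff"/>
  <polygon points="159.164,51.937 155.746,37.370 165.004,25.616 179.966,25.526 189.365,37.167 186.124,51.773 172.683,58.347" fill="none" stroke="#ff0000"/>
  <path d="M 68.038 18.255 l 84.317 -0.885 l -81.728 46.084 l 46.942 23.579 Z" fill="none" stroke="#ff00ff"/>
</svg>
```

; LightBurn 1.4.05
; GRBL device profile, absolute coords
G21
G90
G00 X78.861 Y87.938
M4 S441
G1 X166.878 Y87.938 F2397
G1 X166.878 Y60.375
G1 X78.861 Y60.375
G1 X78.861 Y87.938
G00 X160.791 Y29.185
M4 S441
G1 X219.532 Y74.493 F2397
G1 X189.577 Y81.441
G1 X144.394 Y87.026
G1 X225.389 Y20.579
G1 X153.050 Y61.363
G00 X5.858 Y73.026
M4 S832
G1 X8.116 Y106.203 F1326
G1 X202.726 Y90.267
G1 X27.793 Y104.350
G1 X33.703 Y79.512
G00 X23.708 Y51.312
M4 S441
G1 X20.906 Y47.880 F2397
G1 X16.498 Y47.434
G1 X13.066 Y50.236
G1 X12.620 Y54.644
G1 X15.422 Y58.076
G1 X19.830 Y58.522
G1 X23.262 Y55.720
G1 X23.708 Y51.312
G00 X176.972 Y61.233
M4 S441
G1 X158.658 Y57.421 F2397
G1 X144.259 Y69.363
G1 X144.618 Y88.066
G1 X159.464 Y99.447
G1 X177.618 Y94.935
G1 X185.410 Y77.929
G1 X176.972 Y61.233
G00 X159.164 Y60.294
M4 S832
G1 X155.746 Y74.861 F1326
G1 X165.004 Y86.615
G1 X179.966 Y86.705
G1 X189.365 Y75.064
G1 X186.124 Y60.458
G1 X172.683 Y53.884
G1 X159.164 Y60.294
G00 X68.038 Y93.976
M4 S441
G1 X152.355 Y94.861 F2397
G1 X70.627 Y48.777
G1 X117.569 Y25.198
G1 X68.038 Y93.976
M5
G00 X0.000 Y0.000

1 u = 1 mm; y_m = 112.231 − y.

[1] `<polygon>` rectangle, #ff00ff→score S441 F2397: (78.861,87.938) → (166.878,87.938) → (166.878,60.375) → (78.861,60.375) → (78.861,87.938) (closed)

[2] `<path>` open polyline, #ff00ff→score S441 F2397: (160.791,29.185) → (219.532,74.493) → (189.577,81.441) → (144.394,87.026) → (225.389,20.579) → (153.050,61.363)

[3] `<path>` open polyline, #ff0000→cut S832 F1326: (5.858,73.026) → (8.116,106.203) → (202.726,90.267) → (27.793,104.350) → (33.703,79.512)

[4] `<polygon>` regular polygon, #ff00ff→score S441 F2397: (23.708,51.312) → (20.906,47.880) → (16.498,47.434) → (13.066,50.236) → (12.620,54.644) → (15.422,58.076) → (19.830,58.522) → (23.262,55.720) → (23.708,51.312) (closed)

[5] `<path>` regular polygon, #ff00ff→score S441 F2397: (176.972,61.233) → (158.658,57.421) → (144.259,69.363) → (144.618,88.066) → (159.464,99.447) → (177.618,94.935) → (185.410,77.929) → (176.972,61.233) (closed)

[6] `<polygon>` regular polygon, #ff0000→cut S832 F1326: (159.164,60.294) → (155.746,74.861) → (165.004,86.615) → (179.966,86.705) → (189.365,75.064) → (186.124,60.458) → (172.683,53.884) → (159.164,60.294) (closed)

[7] `<path>` closed polygon, #ff00ff→score S441 F2397: (68.038,93.976) → (152.355,94.861) → (70.627,48.777) → (117.569,25.198) → (68.038,93.976) (closed)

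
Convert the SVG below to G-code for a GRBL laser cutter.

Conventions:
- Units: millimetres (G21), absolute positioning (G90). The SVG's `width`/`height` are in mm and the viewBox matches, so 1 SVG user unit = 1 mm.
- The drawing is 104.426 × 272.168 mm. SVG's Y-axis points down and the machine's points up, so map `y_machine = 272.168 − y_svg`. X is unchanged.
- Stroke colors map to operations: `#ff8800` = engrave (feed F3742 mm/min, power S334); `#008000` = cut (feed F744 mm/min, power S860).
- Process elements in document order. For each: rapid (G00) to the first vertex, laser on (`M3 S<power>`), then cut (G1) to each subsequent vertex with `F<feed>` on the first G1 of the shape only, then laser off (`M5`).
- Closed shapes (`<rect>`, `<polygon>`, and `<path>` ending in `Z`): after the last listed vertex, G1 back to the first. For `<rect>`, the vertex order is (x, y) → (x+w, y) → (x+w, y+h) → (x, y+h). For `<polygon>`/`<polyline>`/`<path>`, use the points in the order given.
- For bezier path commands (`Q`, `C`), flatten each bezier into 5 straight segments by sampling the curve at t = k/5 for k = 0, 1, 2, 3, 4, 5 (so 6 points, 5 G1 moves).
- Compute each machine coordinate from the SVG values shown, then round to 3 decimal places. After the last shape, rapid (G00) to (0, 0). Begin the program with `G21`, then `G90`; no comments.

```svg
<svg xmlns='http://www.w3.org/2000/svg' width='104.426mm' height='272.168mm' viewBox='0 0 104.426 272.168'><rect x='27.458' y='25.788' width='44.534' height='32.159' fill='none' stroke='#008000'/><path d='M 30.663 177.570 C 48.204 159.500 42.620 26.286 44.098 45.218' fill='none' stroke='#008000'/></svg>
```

Since the viewBox matches the mm dimensions, user units are millimetres directly. The only transform is the Y-flip y_m = 272.168 − y_svg.

Shape 1 is a rectangle drawn with `<rect>`. Its stroke #008000 means cut at S860, F744. After flipping Y the toolpath is (27.458,246.380) → (71.992,246.380) → (71.992,214.221) → (27.458,214.221) → (27.458,246.380), returning to the start.

Shape 2 is a cubic bezier drawn with `<path>`. Its stroke #008000 means cut at S860, F744. After flipping Y the toolpath is (30.663,94.598) → (38.654,117.119) → (42.544,154.445) → (43.782,193.745) → (43.817,222.190) → (44.098,226.950).

G21
G90
G00 X27.458 Y246.380
M3 S860
G1 X71.992 Y246.380 F744
G1 X71.992 Y214.221
G1 X27.458 Y214.221
G1 X27.458 Y246.380
M5
G00 X30.663 Y94.598
M3 S860
G1 X38.654 Y117.119 F744
G1 X42.544 Y154.445
G1 X43.782 Y193.745
G1 X43.817 Y222.190
G1 X44.098 Y226.950
M5
G00 X0.000 Y0.000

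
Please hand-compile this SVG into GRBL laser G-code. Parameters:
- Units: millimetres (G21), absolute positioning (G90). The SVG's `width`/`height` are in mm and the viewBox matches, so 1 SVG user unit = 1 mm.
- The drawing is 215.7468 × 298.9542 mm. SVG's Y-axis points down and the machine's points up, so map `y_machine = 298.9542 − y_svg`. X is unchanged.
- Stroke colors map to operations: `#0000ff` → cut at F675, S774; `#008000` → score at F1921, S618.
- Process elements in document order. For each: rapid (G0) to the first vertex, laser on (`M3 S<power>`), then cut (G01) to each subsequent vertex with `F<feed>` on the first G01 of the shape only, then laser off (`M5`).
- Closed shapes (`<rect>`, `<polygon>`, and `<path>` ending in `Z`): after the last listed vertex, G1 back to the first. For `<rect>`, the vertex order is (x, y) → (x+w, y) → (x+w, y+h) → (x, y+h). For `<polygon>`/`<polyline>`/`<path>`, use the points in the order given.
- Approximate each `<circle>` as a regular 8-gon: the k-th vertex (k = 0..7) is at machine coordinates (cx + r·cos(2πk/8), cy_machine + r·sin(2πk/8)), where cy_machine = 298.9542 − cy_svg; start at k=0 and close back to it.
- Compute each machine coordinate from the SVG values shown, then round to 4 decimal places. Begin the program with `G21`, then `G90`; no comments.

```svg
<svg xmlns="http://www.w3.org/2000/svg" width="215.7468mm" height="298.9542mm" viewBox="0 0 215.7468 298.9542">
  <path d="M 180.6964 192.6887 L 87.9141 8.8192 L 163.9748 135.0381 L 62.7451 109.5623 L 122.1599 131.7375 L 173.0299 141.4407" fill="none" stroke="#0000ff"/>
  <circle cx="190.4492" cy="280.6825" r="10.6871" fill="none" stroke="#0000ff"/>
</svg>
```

1 u = 1 mm; y_m = 298.9542 − y.

[1] `<path>` open polyline, #0000ff→cut S774 F675: (180.6964,106.2655) → (87.9141,290.1350) → (163.9748,163.9161) → (62.7451,189.3919) → (122.1599,167.2167) → (173.0299,157.5135)

[2] `<circle>` circle, #0000ff→cut S774 F675: (201.1363,18.2717) → (198.0061,25.8286) → (190.4492,28.9588) → (182.8923,25.8286) → (179.7621,18.2717) → (182.8923,10.7148) → (190.4492,7.5846) → (198.0061,10.7148) → (201.1363,18.2717) (closed)

G21
G90
G0 X180.6964 Y106.2655
M3 S774
G01 X87.9141 Y290.1350 F675
G01 X163.9748 Y163.9161
G01 X62.7451 Y189.3919
G01 X122.1599 Y167.2167
G01 X173.0299 Y157.5135
M5
G0 X201.1363 Y18.2717
M3 S774
G01 X198.0061 Y25.8286 F675
G01 X190.4492 Y28.9588
G01 X182.8923 Y25.8286
G01 X179.7621 Y18.2717
G01 X182.8923 Y10.7148
G01 X190.4492 Y7.5846
G01 X198.0061 Y10.7148
G01 X201.1363 Y18.2717
M5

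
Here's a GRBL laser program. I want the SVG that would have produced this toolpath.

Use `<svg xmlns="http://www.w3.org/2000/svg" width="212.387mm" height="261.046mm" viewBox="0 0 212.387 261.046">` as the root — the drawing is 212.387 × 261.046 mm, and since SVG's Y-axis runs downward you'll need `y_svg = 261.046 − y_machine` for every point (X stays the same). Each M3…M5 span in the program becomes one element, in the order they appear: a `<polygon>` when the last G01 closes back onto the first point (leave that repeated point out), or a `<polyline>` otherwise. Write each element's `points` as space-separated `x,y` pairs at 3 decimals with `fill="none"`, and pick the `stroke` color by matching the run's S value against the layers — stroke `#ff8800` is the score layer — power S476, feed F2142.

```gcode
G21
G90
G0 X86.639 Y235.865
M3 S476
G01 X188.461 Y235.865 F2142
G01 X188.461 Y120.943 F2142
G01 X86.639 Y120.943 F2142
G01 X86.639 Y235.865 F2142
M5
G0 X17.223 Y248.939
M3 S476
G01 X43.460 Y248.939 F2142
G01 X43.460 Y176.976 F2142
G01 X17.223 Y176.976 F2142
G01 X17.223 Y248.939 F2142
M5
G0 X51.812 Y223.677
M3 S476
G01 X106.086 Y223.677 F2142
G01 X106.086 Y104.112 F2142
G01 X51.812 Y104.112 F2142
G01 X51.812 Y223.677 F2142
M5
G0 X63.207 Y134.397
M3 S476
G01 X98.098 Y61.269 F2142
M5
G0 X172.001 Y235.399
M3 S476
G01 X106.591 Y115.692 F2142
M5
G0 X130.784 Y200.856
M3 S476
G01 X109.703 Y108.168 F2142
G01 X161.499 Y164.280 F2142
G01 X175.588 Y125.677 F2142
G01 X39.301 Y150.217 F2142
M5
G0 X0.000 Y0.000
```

<svg xmlns="http://www.w3.org/2000/svg" width="212.387mm" height="261.046mm" viewBox="0 0 212.387 261.046">
  <polygon points="86.639,25.181 188.461,25.181 188.461,140.103 86.639,140.103" fill="none" stroke="#ff8800"/>
  <polygon points="17.223,12.107 43.460,12.107 43.460,84.070 17.223,84.070" fill="none" stroke="#ff8800"/>
  <polygon points="51.812,37.369 106.086,37.369 106.086,156.934 51.812,156.934" fill="none" stroke="#ff8800"/>
  <polyline points="63.207,126.649 98.098,199.777" fill="none" stroke="#ff8800"/>
  <polyline points="172.001,25.647 106.591,145.354" fill="none" stroke="#ff8800"/>
  <polyline points="130.784,60.190 109.703,152.878 161.499,96.766 175.588,135.369 39.301,110.829" fill="none" stroke="#ff8800"/>
</svg>

Machine Y-up, SVG Y-down with viewBox height 261.046, so y_svg = 261.046 − y_machine; X carries over. Every run uses S476, so all elements get stroke `#ff8800` (score).

Run 1: The run returns to its start, so emit a `<polygon>` with points (Y-flipped): 86.639,25.181 188.461,25.181 188.461,140.103 86.639,140.103.

Run 2: The run returns to its start, so emit a `<polygon>` with points (Y-flipped): 17.223,12.107 43.460,12.107 43.460,84.070 17.223,84.070.

Run 3: The run returns to its start, so emit a `<polygon>` with points (Y-flipped): 51.812,37.369 106.086,37.369 106.086,156.934 51.812,156.934.

Run 4: The run is open, so emit a `<polyline>` with points (Y-flipped): 63.207,126.649 98.098,199.777.

Run 5: The run is open, so emit a `<polyline>` with points (Y-flipped): 172.001,25.647 106.591,145.354.

Run 6: The run is open, so emit a `<polyline>` with points (Y-flipped): 130.784,60.190 109.703,152.878 161.499,96.766 175.588,135.369 39.301,110.829.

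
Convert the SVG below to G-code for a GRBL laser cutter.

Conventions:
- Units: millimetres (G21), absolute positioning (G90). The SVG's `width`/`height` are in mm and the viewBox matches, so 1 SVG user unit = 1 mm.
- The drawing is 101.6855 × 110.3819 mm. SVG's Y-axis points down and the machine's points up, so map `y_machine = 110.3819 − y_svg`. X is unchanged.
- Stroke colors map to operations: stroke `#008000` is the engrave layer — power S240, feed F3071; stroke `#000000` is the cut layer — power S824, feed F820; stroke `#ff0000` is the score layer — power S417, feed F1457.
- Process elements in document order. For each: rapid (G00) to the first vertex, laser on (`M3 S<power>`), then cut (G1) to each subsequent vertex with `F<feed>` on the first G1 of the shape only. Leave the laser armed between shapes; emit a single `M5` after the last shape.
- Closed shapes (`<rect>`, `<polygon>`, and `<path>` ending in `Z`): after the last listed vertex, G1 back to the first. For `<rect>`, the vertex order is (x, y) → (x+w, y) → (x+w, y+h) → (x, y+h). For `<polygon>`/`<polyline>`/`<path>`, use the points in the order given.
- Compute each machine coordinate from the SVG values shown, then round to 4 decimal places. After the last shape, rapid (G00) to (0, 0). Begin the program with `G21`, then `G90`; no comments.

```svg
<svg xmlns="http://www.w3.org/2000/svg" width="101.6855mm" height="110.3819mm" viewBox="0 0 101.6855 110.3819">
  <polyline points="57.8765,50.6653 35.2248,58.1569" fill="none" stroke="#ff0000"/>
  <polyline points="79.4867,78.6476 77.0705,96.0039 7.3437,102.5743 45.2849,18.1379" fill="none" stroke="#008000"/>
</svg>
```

G21
G90
G00 X57.8765 Y59.7166
M3 S417
G1 X35.2248 Y52.2250 F1457
G00 X79.4867 Y31.7343
M3 S240
G1 X77.0705 Y14.3780 F3071
G1 X7.3437 Y7.8076
G1 X45.2849 Y92.2440
M5
G00 X0.0000 Y0.0000

Since the viewBox matches the mm dimensions, user units are millimetres directly. The only transform is the Y-flip y_m = 110.3819 − y_svg.

Shape 1 is a line segment drawn with `<polyline>`. Its stroke #ff0000 means score at S417, F1457. After flipping Y the toolpath is (57.8765,59.7166) → (35.2248,52.2250).

Shape 2 is a open polyline drawn with `<polyline>`. Its stroke #008000 means engrave at S240, F3071. After flipping Y the toolpath is (79.4867,31.7343) → (77.0705,14.3780) → (7.3437,7.8076) → (45.2849,92.2440).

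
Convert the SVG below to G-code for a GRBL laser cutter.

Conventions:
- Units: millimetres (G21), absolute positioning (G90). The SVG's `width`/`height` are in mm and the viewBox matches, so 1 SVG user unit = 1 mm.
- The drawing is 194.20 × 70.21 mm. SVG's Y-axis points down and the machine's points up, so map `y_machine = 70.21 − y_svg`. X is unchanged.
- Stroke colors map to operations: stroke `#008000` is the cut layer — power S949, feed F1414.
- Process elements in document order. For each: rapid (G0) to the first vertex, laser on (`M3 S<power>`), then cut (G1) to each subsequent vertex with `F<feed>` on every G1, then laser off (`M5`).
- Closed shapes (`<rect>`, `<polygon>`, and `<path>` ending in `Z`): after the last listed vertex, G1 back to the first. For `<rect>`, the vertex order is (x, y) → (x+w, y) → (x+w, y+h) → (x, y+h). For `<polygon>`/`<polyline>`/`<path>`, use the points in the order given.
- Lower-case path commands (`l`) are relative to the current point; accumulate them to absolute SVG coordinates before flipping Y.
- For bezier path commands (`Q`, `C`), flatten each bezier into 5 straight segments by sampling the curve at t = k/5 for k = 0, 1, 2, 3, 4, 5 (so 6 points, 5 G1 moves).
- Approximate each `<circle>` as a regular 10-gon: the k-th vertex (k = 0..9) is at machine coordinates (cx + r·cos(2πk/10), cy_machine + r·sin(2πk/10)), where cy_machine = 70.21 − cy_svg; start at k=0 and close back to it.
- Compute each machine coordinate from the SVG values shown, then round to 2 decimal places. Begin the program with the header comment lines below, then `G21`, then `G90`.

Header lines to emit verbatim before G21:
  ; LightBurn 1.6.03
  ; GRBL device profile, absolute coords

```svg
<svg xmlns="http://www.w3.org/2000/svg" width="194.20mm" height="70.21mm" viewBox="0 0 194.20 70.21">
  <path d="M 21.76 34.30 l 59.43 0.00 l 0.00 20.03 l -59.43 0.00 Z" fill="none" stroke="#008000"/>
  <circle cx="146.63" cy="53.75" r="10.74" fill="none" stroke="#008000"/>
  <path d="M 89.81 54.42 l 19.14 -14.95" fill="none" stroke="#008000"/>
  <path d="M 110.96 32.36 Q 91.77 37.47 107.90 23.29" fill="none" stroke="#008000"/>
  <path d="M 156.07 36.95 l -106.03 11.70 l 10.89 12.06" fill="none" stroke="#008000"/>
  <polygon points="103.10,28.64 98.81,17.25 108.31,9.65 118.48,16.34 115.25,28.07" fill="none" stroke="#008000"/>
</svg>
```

; LightBurn 1.6.03
; GRBL device profile, absolute coords
G21
G90
G0 X21.76 Y35.91
M3 S949
G1 X81.19 Y35.91 F1414
G1 X81.19 Y15.88 F1414
G1 X21.76 Y15.88 F1414
G1 X21.76 Y35.91 F1414
M5
G0 X157.37 Y16.46
M3 S949
G1 X155.32 Y22.77 F1414
G1 X149.95 Y26.67 F1414
G1 X143.31 Y26.67 F1414
G1 X137.94 Y22.77 F1414
G1 X135.89 Y16.46 F1414
G1 X137.94 Y10.15 F1414
G1 X143.31 Y6.25 F1414
G1 X149.95 Y6.25 F1414
G1 X155.32 Y10.15 F1414
G1 X157.37 Y16.46 F1414
M5
G0 X89.81 Y15.79
M3 S949
G1 X108.95 Y30.74 F1414
M5
G0 X110.96 Y37.85
M3 S949
G1 X104.70 Y36.58 F1414
G1 X101.26 Y36.85 F1414
G1 X100.65 Y38.66 F1414
G1 X102.86 Y42.02 F1414
G1 X107.90 Y46.92 F1414
M5
G0 X156.07 Y33.26
M3 S949
G1 X50.04 Y21.56 F1414
G1 X60.93 Y9.50 F1414
M5
G0 X103.10 Y41.57
M3 S949
G1 X98.81 Y52.96 F1414
G1 X108.31 Y60.56 F1414
G1 X118.48 Y53.87 F1414
G1 X115.25 Y42.14 F1414
G1 X103.10 Y41.57 F1414
M5

1 u = 1 mm; y_m = 70.21 − y.

[1] `<path>` rectangle, #008000→cut S949 F1414: (21.76,35.91) → (81.19,35.91) → (81.19,15.88) → (21.76,15.88) → (21.76,35.91) (closed)

[2] `<circle>` circle, #008000→cut S949 F1414: (157.37,16.46) → (155.32,22.77) → (149.95,26.67) → (143.31,26.67) → (137.94,22.77) → (135.89,16.46) → (137.94,10.15) → (143.31,6.25) → (149.95,6.25) → (155.32,10.15) → (157.37,16.46) (closed)

[3] `<path>` line segment, #008000→cut S949 F1414: (89.81,15.79) → (108.95,30.74)

[4] `<path>` quadratic bezier, #008000→cut S949 F1414: (110.96,37.85) → (104.70,36.58) → (101.26,36.85) → (100.65,38.66) → (102.86,42.02) → (107.90,46.92)

[5] `<path>` open polyline, #008000→cut S949 F1414: (156.07,33.26) → (50.04,21.56) → (60.93,9.50)

[6] `<polygon>` regular polygon, #008000→cut S949 F1414: (103.10,41.57) → (98.81,52.96) → (108.31,60.56) → (118.48,53.87) → (115.25,42.14) → (103.10,41.57) (closed)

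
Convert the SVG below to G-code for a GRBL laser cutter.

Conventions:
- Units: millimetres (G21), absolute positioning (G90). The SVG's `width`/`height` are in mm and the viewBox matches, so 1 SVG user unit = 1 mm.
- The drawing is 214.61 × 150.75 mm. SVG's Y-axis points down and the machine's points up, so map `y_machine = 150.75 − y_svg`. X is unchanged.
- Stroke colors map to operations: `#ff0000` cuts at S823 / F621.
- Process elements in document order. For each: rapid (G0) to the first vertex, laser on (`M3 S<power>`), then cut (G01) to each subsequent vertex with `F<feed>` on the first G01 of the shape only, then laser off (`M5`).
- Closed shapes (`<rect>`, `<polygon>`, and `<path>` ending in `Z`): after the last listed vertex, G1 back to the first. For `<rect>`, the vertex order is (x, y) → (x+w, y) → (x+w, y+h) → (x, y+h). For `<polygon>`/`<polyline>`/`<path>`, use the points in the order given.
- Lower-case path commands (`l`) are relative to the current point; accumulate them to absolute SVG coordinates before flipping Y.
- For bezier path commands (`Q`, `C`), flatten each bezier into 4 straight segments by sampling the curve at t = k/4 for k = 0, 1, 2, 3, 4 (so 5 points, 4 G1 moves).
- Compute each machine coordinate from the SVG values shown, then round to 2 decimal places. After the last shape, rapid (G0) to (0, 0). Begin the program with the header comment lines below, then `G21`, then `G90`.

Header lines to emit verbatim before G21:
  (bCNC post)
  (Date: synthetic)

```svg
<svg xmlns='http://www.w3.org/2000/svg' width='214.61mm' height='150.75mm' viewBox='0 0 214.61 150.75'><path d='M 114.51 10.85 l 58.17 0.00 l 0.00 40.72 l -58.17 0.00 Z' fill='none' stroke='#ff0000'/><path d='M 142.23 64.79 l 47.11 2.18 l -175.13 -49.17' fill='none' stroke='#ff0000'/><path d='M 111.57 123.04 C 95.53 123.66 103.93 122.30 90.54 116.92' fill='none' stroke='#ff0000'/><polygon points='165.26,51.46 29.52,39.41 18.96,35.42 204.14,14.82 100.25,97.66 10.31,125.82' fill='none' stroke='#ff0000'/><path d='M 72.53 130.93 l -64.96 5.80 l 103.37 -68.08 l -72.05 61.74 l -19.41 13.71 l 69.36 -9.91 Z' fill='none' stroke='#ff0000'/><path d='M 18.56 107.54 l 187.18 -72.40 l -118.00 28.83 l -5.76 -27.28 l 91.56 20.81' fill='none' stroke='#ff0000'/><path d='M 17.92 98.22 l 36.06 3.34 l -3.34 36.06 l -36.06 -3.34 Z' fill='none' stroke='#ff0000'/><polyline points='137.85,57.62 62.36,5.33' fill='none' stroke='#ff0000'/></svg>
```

(bCNC post)
(Date: synthetic)
G21
G90
G0 X114.51 Y139.90
M3 S823
G01 X172.68 Y139.90 F621
G01 X172.68 Y99.18
G01 X114.51 Y99.18
G01 X114.51 Y139.90
M5
G0 X142.23 Y85.96
M3 S823
G01 X189.34 Y83.78 F621
G01 X14.21 Y132.95
M5
G0 X111.57 Y27.71
M3 S823
G01 X103.40 Y27.65 F621
G01 X100.06 Y28.52
G01 X97.22 Y30.52
G01 X90.54 Y33.83
M5
G0 X165.26 Y99.29
M3 S823
G01 X29.52 Y111.34 F621
G01 X18.96 Y115.33
G01 X204.14 Y135.93
G01 X100.25 Y53.09
G01 X10.31 Y24.93
G01 X165.26 Y99.29
M5
G0 X72.53 Y19.82
M3 S823
G01 X7.57 Y14.02 F621
G01 X110.94 Y82.10
G01 X38.89 Y20.36
G01 X19.48 Y6.65
G01 X88.84 Y16.56
G01 X72.53 Y19.82
M5
G0 X18.56 Y43.21
M3 S823
G01 X205.74 Y115.61 F621
G01 X87.74 Y86.78
G01 X81.98 Y114.06
G01 X173.54 Y93.25
M5
G0 X17.92 Y52.53
M3 S823
G01 X53.98 Y49.19 F621
G01 X50.64 Y13.13
G01 X14.58 Y16.47
G01 X17.92 Y52.53
M5
G0 X137.85 Y93.13
M3 S823
G01 X62.36 Y145.42 F621
M5
G0 X0.00 Y0.00

Since the viewBox matches the mm dimensions, user units are millimetres directly. The only transform is the Y-flip y_m = 150.75 − y_svg.

Shape 1 is a rectangle drawn with `<path>`. Its stroke #ff0000 means cut at S823, F621. After flipping Y the toolpath is (114.51,139.90) → (172.68,139.90) → (172.68,99.18) → (114.51,99.18) → (114.51,139.90), returning to the start.

Shape 2 is a open polyline drawn with `<path>`. Its stroke #ff0000 means cut at S823, F621. After flipping Y the toolpath is (142.23,85.96) → (189.34,83.78) → (14.21,132.95).

Shape 3 is a cubic bezier drawn with `<path>`. Its stroke #ff0000 means cut at S823, F621. After flipping Y the toolpath is (111.57,27.71) → (103.40,27.65) → (100.06,28.52) → (97.22,30.52) → (90.54,33.83).

Shape 4 is a closed polygon drawn with `<polygon>`. Its stroke #ff0000 means cut at S823, F621. After flipping Y the toolpath is (165.26,99.29) → (29.52,111.34) → (18.96,115.33) → (204.14,135.93) → (100.25,53.09) → (10.31,24.93) → (165.26,99.29), returning to the start.

Shape 5 is a closed polygon drawn with `<path>`. Its stroke #ff0000 means cut at S823, F621. After flipping Y the toolpath is (72.53,19.82) → (7.57,14.02) → (110.94,82.10) → (38.89,20.36) → (19.48,6.65) → (88.84,16.56) → (72.53,19.82), returning to the start.

Shape 6 is a open polyline drawn with `<path>`. Its stroke #ff0000 means cut at S823, F621. After flipping Y the toolpath is (18.56,43.21) → (205.74,115.61) → (87.74,86.78) → (81.98,114.06) → (173.54,93.25).

Shape 7 is a regular polygon drawn with `<path>`. Its stroke #ff0000 means cut at S823, F621. After flipping Y the toolpath is (17.92,52.53) → (53.98,49.19) → (50.64,13.13) → (14.58,16.47) → (17.92,52.53), returning to the start.

Shape 8 is a line segment drawn with `<polyline>`. Its stroke #ff0000 means cut at S823, F621. After flipping Y the toolpath is (137.85,93.13) → (62.36,145.42).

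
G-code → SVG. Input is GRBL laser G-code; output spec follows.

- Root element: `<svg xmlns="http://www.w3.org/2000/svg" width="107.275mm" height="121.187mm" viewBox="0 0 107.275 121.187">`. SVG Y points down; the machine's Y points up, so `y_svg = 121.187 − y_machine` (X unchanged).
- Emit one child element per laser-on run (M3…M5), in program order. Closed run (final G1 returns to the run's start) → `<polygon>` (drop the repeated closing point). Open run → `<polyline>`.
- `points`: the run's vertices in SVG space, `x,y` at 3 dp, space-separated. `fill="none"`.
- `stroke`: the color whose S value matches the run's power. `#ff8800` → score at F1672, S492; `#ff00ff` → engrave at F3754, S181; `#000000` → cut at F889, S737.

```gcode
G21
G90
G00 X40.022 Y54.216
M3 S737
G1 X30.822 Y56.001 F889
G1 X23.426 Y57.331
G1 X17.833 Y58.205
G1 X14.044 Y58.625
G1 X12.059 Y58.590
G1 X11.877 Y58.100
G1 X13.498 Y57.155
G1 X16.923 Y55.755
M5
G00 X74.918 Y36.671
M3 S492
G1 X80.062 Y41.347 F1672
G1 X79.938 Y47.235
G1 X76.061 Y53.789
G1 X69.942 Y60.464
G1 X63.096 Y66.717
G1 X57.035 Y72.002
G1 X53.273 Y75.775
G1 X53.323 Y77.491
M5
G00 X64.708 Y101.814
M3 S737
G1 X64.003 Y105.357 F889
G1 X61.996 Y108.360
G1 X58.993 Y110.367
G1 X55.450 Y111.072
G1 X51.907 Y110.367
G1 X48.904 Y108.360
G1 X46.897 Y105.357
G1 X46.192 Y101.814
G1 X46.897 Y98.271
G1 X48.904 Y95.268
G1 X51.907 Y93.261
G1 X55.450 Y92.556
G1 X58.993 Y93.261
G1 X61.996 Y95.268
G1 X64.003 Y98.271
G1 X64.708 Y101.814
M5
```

Each laser-on run becomes one SVG element. Flip Y back into SVG space with y_svg = 121.187 − y_machine.

Run 1: S737 ⇒ cut layer `#000000`. The run is open, so emit a `<polyline>` with points (Y-flipped): 40.022,66.971 30.822,65.186 23.426,63.856 17.833,62.982 14.044,62.562 12.059,62.597 11.877,63.087 13.498,64.032 16.923,65.432.

Run 2: power S492 maps to stroke `#ff8800` (score). The run is open, so emit a `<polyline>` with points (Y-flipped): 74.918,84.516 80.062,79.840 79.938,73.952 76.061,67.398 69.942,60.723 63.096,54.470 57.035,49.185 53.273,45.412 53.323,43.696.

Run 3: S737 ⇒ cut layer `#000000`. The run returns to its start, so emit a `<polygon>` with points (Y-flipped): 64.708,19.373 64.003,15.830 61.996,12.827 58.993,10.820 55.450,10.115 51.907,10.820 48.904,12.827 46.897,15.830 46.192,19.373 46.897,22.916 48.904,25.919 51.907,27.926 55.450,28.631 58.993,27.926 61.996,25.919 64.003,22.916.

<svg xmlns="http://www.w3.org/2000/svg" width="107.275mm" height="121.187mm" viewBox="0 0 107.275 121.187">
  <polyline points="40.022,66.971 30.822,65.186 23.426,63.856 17.833,62.982 14.044,62.562 12.059,62.597 11.877,63.087 13.498,64.032 16.923,65.432" fill="none" stroke="#000000"/>
  <polyline points="74.918,84.516 80.062,79.840 79.938,73.952 76.061,67.398 69.942,60.723 63.096,54.470 57.035,49.185 53.273,45.412 53.323,43.696" fill="none" stroke="#ff8800"/>
  <polygon points="64.708,19.373 64.003,15.830 61.996,12.827 58.993,10.820 55.450,10.115 51.907,10.820 48.904,12.827 46.897,15.830 46.192,19.373 46.897,22.916 48.904,25.919 51.907,27.926 55.450,28.631 58.993,27.926 61.996,25.919 64.003,22.916" fill="none" stroke="#000000"/>
</svg>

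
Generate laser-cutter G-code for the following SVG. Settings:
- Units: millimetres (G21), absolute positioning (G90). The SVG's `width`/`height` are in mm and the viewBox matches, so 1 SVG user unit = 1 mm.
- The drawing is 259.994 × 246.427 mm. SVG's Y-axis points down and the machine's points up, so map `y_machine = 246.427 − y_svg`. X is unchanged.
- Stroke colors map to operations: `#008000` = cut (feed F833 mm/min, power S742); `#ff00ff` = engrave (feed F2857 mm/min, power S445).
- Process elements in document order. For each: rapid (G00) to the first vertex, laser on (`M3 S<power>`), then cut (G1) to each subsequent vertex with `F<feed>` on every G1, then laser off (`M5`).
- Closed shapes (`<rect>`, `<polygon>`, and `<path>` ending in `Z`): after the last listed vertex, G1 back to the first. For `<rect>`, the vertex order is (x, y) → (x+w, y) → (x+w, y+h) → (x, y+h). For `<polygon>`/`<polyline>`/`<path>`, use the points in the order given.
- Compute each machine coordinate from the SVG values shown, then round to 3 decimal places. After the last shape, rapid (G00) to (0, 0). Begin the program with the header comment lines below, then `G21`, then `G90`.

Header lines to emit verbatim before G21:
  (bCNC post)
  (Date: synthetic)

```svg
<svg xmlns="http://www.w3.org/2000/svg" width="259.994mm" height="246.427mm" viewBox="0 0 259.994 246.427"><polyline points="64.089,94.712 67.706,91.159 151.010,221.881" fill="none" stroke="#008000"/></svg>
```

viewBox `0 0 259.994 246.427` with mm width/height → 1 unit = 1 mm. Flip: y_m = 246.427 − y_svg.

**Shape 1** — `<polyline>` open polyline, stroke `#008000` → cut (S742, F833). Machine vertices: (64.089,151.715) → (67.706,155.268) → (151.010,24.546). Open path.

(bCNC post)
(Date: synthetic)
G21
G90
G00 X64.089 Y151.715
M3 S742
G1 X67.706 Y155.268 F833
G1 X151.010 Y24.546 F833
M5
G00 X0.000 Y0.000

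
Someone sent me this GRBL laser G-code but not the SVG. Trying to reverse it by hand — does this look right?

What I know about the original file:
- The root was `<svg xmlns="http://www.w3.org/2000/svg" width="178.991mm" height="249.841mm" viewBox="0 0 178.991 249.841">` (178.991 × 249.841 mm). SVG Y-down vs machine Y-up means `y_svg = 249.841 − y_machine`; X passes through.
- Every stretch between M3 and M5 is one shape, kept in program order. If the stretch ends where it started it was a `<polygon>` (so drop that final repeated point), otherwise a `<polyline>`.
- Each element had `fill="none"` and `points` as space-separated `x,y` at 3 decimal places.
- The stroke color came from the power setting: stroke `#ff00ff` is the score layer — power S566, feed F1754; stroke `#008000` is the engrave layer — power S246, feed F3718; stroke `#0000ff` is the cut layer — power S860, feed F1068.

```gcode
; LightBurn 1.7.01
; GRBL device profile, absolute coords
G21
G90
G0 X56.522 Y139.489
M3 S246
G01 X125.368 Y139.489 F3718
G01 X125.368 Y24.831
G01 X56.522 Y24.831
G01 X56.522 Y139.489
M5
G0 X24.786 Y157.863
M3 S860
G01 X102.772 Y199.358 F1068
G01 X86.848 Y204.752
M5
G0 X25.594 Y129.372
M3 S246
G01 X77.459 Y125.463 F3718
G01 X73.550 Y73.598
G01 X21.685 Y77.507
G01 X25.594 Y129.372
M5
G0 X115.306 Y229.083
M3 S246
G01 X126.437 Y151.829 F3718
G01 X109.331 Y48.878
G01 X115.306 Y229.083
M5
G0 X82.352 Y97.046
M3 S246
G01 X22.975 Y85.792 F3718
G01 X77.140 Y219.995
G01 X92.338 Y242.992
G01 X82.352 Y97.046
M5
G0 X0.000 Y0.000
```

<svg xmlns="http://www.w3.org/2000/svg" width="178.991mm" height="249.841mm" viewBox="0 0 178.991 249.841">
  <polygon points="56.522,110.352 125.368,110.352 125.368,225.010 56.522,225.010" fill="none" stroke="#008000"/>
  <polyline points="24.786,91.978 102.772,50.483 86.848,45.089" fill="none" stroke="#0000ff"/>
  <polygon points="25.594,120.469 77.459,124.378 73.550,176.243 21.685,172.334" fill="none" stroke="#008000"/>
  <polygon points="115.306,20.758 126.437,98.012 109.331,200.963" fill="none" stroke="#008000"/>
  <polygon points="82.352,152.795 22.975,164.049 77.140,29.846 92.338,6.849" fill="none" stroke="#008000"/>
</svg>

Each laser-on run becomes one SVG element. Flip Y back into SVG space with y_svg = 249.841 − y_machine.

Run 1: the run's S246 means `#008000` (engrave). The run returns to its start, so emit a `<polygon>` with points (Y-flipped): 56.522,110.352 125.368,110.352 125.368,225.010 56.522,225.010.

Run 2: the run's S860 means `#0000ff` (cut). The run is open, so emit a `<polyline>` with points (Y-flipped): 24.786,91.978 102.772,50.483 86.848,45.089.

Run 3: the run's S246 means `#008000` (engrave). The run returns to its start, so emit a `<polygon>` with points (Y-flipped): 25.594,120.469 77.459,124.378 73.550,176.243 21.685,172.334.

Run 4: the run's S246 means `#008000` (engrave). The run returns to its start, so emit a `<polygon>` with points (Y-flipped): 115.306,20.758 126.437,98.012 109.331,200.963.

Run 5: the run's S246 means `#008000` (engrave). The run returns to its start, so emit a `<polygon>` with points (Y-flipped): 82.352,152.795 22.975,164.049 77.140,29.846 92.338,6.849.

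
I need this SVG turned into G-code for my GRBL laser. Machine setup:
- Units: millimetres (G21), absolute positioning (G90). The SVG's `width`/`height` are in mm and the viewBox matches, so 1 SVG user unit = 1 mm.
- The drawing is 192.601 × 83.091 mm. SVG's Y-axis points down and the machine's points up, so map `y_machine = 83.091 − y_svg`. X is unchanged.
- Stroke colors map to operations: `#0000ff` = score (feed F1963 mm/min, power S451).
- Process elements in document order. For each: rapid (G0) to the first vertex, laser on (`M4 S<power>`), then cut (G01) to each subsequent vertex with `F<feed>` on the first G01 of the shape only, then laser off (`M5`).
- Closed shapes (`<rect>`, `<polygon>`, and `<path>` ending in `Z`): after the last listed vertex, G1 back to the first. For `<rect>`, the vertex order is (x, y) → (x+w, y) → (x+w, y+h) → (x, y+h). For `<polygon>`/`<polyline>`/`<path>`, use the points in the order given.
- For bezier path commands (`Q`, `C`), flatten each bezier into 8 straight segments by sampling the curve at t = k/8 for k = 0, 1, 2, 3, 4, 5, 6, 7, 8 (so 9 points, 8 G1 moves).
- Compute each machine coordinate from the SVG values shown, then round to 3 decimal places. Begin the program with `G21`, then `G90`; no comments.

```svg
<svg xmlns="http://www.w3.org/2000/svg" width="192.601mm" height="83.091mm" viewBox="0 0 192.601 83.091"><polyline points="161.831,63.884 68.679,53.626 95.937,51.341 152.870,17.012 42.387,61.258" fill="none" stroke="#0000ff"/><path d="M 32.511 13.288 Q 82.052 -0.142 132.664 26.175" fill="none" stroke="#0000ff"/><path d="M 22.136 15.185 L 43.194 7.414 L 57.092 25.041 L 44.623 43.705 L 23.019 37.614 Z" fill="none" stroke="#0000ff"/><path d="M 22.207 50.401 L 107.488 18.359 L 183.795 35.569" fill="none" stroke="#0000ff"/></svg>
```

G21
G90
G0 X161.831 Y19.207
M4 S451
G01 X68.679 Y29.465 F1963
G01 X95.937 Y31.750
G01 X152.870 Y66.079
G01 X42.387 Y21.833
M5
G0 X32.511 Y69.803
M4 S451
G01 X44.913 Y72.539 F1963
G01 X57.348 Y74.034
G01 X69.817 Y74.286
G01 X82.320 Y73.296
G01 X94.856 Y71.064
G01 X107.425 Y67.590
G01 X120.028 Y62.874
G01 X132.664 Y56.916
M5
G0 X22.136 Y67.906
M4 S451
G01 X43.194 Y75.677 F1963
G01 X57.092 Y58.050
G01 X44.623 Y39.386
G01 X23.019 Y45.477
G01 X22.136 Y67.906
M5
G0 X22.207 Y32.690
M4 S451
G01 X107.488 Y64.732 F1963
G01 X183.795 Y47.522
M5

Since the viewBox matches the mm dimensions, user units are millimetres directly. The only transform is the Y-flip y_m = 83.091 − y_svg.

Shape 1 is a open polyline drawn with `<polyline>`. Its stroke #0000ff means score at S451, F1963. After flipping Y the toolpath is (161.831,19.207) → (68.679,29.465) → (95.937,31.750) → (152.870,66.079) → (42.387,21.833).

Shape 2 is a quadratic bezier drawn with `<path>`. Its stroke #0000ff means score at S451, F1963. After flipping Y the toolpath is (32.511,69.803) → (44.913,72.539) → (57.348,74.034) → (69.817,74.286) → (82.320,73.296) → (94.856,71.064) → (107.425,67.590) → (120.028,62.874) → (132.664,56.916).

Shape 3 is a regular polygon drawn with `<path>`. Its stroke #0000ff means score at S451, F1963. After flipping Y the toolpath is (22.136,67.906) → (43.194,75.677) → (57.092,58.050) → (44.623,39.386) → (23.019,45.477) → (22.136,67.906), returning to the start.

Shape 4 is a open polyline drawn with `<path>`. Its stroke #0000ff means score at S451, F1963. After flipping Y the toolpath is (22.207,32.690) → (107.488,64.732) → (183.795,47.522).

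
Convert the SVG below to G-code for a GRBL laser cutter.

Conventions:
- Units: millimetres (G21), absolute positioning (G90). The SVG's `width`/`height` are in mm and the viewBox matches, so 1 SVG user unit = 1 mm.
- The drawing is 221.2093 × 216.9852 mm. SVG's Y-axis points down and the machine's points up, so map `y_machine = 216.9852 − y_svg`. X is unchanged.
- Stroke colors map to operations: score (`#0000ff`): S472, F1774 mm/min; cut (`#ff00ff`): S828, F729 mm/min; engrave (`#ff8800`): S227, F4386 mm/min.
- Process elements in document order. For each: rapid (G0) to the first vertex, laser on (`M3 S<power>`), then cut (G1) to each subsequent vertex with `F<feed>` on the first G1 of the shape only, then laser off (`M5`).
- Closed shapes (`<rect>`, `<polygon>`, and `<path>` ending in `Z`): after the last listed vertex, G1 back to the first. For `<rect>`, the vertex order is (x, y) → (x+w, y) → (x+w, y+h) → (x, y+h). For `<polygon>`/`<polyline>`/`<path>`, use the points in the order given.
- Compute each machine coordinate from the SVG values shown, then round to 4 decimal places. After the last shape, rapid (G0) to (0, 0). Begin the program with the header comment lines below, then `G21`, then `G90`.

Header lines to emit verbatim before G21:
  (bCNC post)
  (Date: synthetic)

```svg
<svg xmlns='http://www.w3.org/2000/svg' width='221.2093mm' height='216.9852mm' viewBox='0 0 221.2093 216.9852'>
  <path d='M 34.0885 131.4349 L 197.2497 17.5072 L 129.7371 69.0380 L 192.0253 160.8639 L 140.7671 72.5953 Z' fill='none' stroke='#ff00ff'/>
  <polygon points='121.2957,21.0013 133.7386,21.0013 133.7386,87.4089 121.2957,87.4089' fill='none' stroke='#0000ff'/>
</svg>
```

1 u = 1 mm; y_m = 216.9852 − y.

[1] `<path>` closed polygon, #ff00ff→cut S828 F729: (34.0885,85.5503) → (197.2497,199.4780) → (129.7371,147.9472) → (192.0253,56.1213) → (140.7671,144.3899) → (34.0885,85.5503) (closed)

[2] `<polygon>` rectangle, #0000ff→score S472 F1774: (121.2957,195.9839) → (133.7386,195.9839) → (133.7386,129.5763) → (121.2957,129.5763) → (121.2957,195.9839) (closed)

(bCNC post)
(Date: synthetic)
G21
G90
G0 X34.0885 Y85.5503
M3 S828
G1 X197.2497 Y199.4780 F729
G1 X129.7371 Y147.9472
G1 X192.0253 Y56.1213
G1 X140.7671 Y144.3899
G1 X34.0885 Y85.5503
M5
G0 X121.2957 Y195.9839
M3 S472
G1 X133.7386 Y195.9839 F1774
G1 X133.7386 Y129.5763
G1 X121.2957 Y129.5763
G1 X121.2957 Y195.9839
M5
G0 X0.0000 Y0.0000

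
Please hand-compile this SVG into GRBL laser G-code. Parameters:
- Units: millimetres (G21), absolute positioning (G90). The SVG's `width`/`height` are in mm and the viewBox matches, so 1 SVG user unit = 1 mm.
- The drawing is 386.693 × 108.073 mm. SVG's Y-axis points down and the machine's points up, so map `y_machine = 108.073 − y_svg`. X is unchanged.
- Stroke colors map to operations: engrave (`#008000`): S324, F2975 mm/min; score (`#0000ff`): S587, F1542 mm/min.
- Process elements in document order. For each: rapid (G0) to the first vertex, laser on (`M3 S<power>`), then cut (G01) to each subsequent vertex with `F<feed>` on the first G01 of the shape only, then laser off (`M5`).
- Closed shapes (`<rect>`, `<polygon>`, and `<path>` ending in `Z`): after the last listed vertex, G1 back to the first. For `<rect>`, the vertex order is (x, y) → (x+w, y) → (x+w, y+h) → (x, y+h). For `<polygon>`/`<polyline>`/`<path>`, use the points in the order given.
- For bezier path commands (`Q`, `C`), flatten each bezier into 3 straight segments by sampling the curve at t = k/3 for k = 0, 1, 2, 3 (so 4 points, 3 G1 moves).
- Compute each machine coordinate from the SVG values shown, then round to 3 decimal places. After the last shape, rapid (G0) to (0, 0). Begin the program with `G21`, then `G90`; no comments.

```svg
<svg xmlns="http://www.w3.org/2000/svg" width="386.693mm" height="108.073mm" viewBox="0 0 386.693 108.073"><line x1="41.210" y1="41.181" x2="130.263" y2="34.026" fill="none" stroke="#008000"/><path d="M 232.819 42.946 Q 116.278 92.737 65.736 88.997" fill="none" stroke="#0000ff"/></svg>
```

G21
G90
G0 X41.210 Y66.892
M3 S324
G01 X130.263 Y74.047 F2975
M5
G0 X232.819 Y65.127
M3 S587
G01 X162.458 Y37.881 F1542
G01 X106.764 Y22.531
G01 X65.736 Y19.076
M5
G0 X0.000 Y0.000

viewBox `0 0 386.693 108.073` with mm width/height → 1 unit = 1 mm. Flip: y_m = 108.073 − y_svg.

**Shape 1** — `<line>` line segment, stroke `#008000` → engrave (S324, F2975). Machine vertices: (41.210,66.892) → (130.263,74.047). Open path.

**Shape 2** — `<path>` quadratic bezier, stroke `#0000ff` → score (S587, F1542). Control points (SVG): P0=(232.819,42.946), P1=(116.278,92.737), P2=(65.736,88.997); sampled at t=k/3. Machine vertices: (232.819,65.127) → (162.458,37.881) → (106.764,22.531) → (65.736,19.076). Open path.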